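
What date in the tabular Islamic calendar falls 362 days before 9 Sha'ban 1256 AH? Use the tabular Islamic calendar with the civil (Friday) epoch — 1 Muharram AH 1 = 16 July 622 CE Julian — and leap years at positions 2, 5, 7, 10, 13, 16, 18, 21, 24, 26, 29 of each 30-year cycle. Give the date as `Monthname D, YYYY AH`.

Sha'ban 1, 1255 AH

The starting date is JDN 2393385; 2393385 − 362 = 2393023.
JDN 2393023 corresponds to Sha'ban 1, 1255 AH.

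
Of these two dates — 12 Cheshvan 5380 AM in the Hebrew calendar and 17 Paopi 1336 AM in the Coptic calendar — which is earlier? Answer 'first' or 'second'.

Converting both to JDN: 2312680 vs 2312685; the smaller is the first.

first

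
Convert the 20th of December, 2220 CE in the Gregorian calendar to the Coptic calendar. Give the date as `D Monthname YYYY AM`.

Julian Day Number of the source date = 2532252.
Converting JDN 2532252 to the Coptic calendar gives 9 Koiak 1937 AM.

9 Koiak 1937 AM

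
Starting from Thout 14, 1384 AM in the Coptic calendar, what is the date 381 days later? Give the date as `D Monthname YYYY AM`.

JDN of Thout 14, 1384 AM = 2330184.
2330184 + 381 = 2330565.
JDN 2330565 in the Coptic calendar is 30 Thout 1385 AM.

30 Thout 1385 AM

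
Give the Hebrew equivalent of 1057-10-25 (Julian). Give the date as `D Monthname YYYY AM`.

24 Cheshvan 4818 AM

Both dates share Julian Day Number 2107425; in the Hebrew calendar that is 24 Cheshvan 4818 AM.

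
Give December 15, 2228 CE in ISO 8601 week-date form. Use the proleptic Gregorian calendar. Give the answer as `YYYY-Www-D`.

The weekday is Monday (ISO weekday 1).
That Monday belongs to ISO week 51 of ISO year 2228.

2228-W51-1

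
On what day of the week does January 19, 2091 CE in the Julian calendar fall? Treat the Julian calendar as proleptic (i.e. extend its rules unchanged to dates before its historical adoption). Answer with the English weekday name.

In the Gregorian calendar this is 1 February 2091 (JDN 2484814).
Since JDN mod 7 = 3 (0 = Monday), the day is Thursday.

Thursday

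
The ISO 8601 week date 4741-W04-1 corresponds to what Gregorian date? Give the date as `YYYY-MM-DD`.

ISO week 1 of 4741 is the week containing the first Thursday of 4741.
Week 4, day 1 (Monday) lands on 4741-01-20.

4741-01-20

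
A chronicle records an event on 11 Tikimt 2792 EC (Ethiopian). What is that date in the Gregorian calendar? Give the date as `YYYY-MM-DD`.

Julian Day Number of the source date = 2743674.
Converting JDN 2743674 to the Gregorian calendar gives 28 October 2799 CE.

2799-10-28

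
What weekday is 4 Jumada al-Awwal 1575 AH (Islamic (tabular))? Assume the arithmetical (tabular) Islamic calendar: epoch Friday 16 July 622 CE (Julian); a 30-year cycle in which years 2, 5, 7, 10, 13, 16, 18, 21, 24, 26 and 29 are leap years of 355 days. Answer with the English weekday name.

Equivalently 3 January 2150 Gregorian, JDN 2506334.
2506334 ≡ 5 (mod 7); counting from Monday = 0 gives Saturday.

Saturday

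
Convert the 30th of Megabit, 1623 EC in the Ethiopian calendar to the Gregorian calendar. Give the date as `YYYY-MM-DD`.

1631-04-05

Both dates share Julian Day Number 2316865; in the Gregorian calendar that is 5 April 1631 CE.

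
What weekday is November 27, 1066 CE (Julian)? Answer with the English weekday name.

Monday

In the proleptic Gregorian calendar this is 3 December 1066 (JDN 2110745).
2110745 ≡ 0 (mod 7); counting from Monday = 0 gives Monday.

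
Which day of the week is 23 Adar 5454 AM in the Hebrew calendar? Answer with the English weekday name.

Equivalently 20 March 1694 Gregorian, JDN 2339860.
JDN 2339860 mod 7 = 5, and JDN 0 was a Monday, so this is a Saturday.

Saturday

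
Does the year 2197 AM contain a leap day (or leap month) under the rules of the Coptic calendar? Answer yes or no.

no

2197 mod 4 = 1; in the Coptic calendar a year is leap when year mod 4 = 3, so it is a common year.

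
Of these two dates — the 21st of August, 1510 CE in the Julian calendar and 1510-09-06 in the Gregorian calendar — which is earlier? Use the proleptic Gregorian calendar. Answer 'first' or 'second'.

first

The two dates have Julian Day Numbers 2272818 and 2272824 respectively.
Since 2272818 < 2272824, the first date comes first.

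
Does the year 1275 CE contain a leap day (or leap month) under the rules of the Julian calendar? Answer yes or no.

no

1275 mod 4 = 3, so it is a common year in the Julian calendar.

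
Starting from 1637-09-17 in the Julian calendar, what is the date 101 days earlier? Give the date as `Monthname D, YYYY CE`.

Counting 101 days back from JDN 2319232 reaches JDN 2319131, which is June 8, 1637 CE.

June 8, 1637 CE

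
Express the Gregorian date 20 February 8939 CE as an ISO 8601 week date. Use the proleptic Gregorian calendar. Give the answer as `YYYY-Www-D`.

The weekday is Friday (ISO weekday 5).
That Friday belongs to ISO week 8 of ISO year 8939.

8939-W08-5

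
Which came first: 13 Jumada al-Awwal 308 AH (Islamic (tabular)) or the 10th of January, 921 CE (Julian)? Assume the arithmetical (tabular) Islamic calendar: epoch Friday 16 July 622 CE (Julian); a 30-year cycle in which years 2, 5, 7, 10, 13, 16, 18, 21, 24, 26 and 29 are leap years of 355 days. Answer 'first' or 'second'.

first

First date → JDN 2057361; second date → JDN 2057463.
JDN 2057361 < JDN 2057463, so the first date is earlier.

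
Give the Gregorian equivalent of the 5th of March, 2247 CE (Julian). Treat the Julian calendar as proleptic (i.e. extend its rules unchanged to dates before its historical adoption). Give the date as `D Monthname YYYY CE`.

For dates in this range the Gregorian date is 15 days ahead of the Julian.
5 March 2247 Julian + 15 days → 20 March 2247 Gregorian.

20 March 2247 CE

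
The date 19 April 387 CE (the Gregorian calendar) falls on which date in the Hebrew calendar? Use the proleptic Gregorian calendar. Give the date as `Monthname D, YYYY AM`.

Iyar 13, 4147 AM

Julian Day Number of the source date = 1862517.
Converting JDN 1862517 to the Hebrew calendar gives 13 Iyar 4147 AM.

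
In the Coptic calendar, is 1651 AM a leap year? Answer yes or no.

yes

1651 mod 4 = 3; in the Coptic calendar a year is leap when year mod 4 = 3, so it is a leap year.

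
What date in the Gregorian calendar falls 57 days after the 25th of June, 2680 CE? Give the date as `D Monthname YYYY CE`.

Counting 57 days forward from JDN 2700086 reaches JDN 2700143, which is 21 August 2680 CE.

21 August 2680 CE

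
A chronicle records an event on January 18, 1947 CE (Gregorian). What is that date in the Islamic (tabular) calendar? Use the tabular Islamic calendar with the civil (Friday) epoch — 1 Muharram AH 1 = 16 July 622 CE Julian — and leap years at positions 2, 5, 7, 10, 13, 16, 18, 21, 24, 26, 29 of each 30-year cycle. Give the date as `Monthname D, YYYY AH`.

Safar 25, 1366 AH

Julian Day Number of the source date = 2432204.
Converting JDN 2432204 to the tabular Islamic calendar gives 25 Safar 1366 AH.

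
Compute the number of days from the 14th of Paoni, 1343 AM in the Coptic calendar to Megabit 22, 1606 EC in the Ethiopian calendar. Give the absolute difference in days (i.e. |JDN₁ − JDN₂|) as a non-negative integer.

4830

First date → JDN 2315478; second date → JDN 2310648.
The interval is |2315478 − 2310648| = 4830 days.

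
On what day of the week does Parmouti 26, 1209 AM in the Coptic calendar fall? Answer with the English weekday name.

Sunday

In the proleptic Gregorian calendar this is 30 April 1493 (JDN 2266487).
2266487 ≡ 6 (mod 7); counting from Monday = 0 gives Sunday.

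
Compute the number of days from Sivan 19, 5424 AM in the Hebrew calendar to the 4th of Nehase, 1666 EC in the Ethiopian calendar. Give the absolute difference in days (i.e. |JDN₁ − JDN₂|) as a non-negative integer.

3708

First date → JDN 2328987; second date → JDN 2332695.
The interval is |2328987 − 2332695| = 3708 days.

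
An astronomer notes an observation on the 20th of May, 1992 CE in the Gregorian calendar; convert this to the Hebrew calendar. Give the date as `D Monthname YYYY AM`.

17 Iyar 5752 AM

Julian Day Number of the source date = 2448763.
Converting JDN 2448763 to the Hebrew calendar gives 17 Iyar 5752 AM.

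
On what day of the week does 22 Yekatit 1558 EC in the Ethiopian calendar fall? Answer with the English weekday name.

Saturday

This is JDN 2293086 (26 February 1566 Gregorian).
JDN 2293086 mod 7 = 5, and JDN 0 was a Monday, so this is a Saturday.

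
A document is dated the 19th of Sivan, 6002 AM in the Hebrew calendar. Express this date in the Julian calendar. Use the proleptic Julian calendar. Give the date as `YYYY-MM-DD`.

Both dates share Julian Day Number 2540102; in the Julian calendar that is 3 June 2242 CE.

2242-06-03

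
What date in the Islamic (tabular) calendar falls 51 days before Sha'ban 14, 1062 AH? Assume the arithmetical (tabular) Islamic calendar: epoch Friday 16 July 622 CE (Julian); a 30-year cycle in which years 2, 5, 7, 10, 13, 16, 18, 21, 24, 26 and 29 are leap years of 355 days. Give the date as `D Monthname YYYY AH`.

The starting date is JDN 2324643; 2324643 − 51 = 2324592.
JDN 2324592 corresponds to 22 Jumada al-Thani 1062 AH.

22 Jumada al-Thani 1062 AH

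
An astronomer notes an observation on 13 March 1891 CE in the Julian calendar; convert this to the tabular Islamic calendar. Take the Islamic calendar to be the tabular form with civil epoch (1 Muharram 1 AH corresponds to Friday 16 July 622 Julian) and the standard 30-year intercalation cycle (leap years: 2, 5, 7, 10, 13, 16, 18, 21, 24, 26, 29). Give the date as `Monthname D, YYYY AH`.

Both dates share Julian Day Number 2411817; in the tabular Islamic calendar that is 14 Sha'ban 1308 AH.

Sha'ban 14, 1308 AH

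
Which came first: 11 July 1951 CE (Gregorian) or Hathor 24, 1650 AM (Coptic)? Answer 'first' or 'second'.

The two dates have Julian Day Numbers 2433839 and 2427410 respectively.
Since 2427410 < 2433839, the second date comes first.

second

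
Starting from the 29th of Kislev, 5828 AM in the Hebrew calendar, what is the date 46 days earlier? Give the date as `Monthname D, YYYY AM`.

JDN of the 29th of Kislev, 5828 AM = 2476356.
2476356 − 46 = 2476310.
JDN 2476310 in the Hebrew calendar is Cheshvan 12, 5828 AM.

Cheshvan 12, 5828 AM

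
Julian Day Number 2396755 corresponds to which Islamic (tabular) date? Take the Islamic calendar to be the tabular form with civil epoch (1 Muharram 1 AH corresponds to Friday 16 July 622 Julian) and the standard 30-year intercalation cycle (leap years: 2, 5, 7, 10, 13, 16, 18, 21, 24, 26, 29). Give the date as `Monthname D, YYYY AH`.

Safar 12, 1266 AH

JDN 2396755 is 28 December 1849 in the Gregorian calendar.
In the tabular Islamic calendar that day is Safar 12, 1266 AH.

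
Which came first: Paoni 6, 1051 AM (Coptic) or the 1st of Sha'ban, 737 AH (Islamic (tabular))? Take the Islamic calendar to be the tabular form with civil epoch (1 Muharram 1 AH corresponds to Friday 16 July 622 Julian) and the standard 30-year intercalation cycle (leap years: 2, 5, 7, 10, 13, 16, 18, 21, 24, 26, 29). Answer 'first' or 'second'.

first

Converting both to JDN: 2208817 vs 2209461; the smaller is the first.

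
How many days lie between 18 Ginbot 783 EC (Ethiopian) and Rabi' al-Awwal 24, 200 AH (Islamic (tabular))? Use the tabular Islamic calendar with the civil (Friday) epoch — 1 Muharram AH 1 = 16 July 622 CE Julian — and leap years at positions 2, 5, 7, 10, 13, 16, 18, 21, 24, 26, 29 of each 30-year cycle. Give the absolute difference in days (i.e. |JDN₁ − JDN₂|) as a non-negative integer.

8938

JDN of the first date = 2010103.
JDN of the second date = 2019041.
|2019041 − 2010103| = 8938.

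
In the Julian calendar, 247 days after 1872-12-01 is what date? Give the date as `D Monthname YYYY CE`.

5 August 1873 CE

JDN of 1872-12-01 = 2405141.
2405141 + 247 = 2405388.
JDN 2405388 in the Julian calendar is 5 August 1873 CE.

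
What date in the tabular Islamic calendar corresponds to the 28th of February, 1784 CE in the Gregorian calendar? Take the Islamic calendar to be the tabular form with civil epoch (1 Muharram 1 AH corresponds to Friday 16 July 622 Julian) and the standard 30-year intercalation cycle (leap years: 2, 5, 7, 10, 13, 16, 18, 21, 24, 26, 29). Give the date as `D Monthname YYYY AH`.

6 Rabi' al-Thani 1198 AH

Both dates share Julian Day Number 2372711; in the tabular Islamic calendar that is 6 Rabi' al-Thani 1198 AH.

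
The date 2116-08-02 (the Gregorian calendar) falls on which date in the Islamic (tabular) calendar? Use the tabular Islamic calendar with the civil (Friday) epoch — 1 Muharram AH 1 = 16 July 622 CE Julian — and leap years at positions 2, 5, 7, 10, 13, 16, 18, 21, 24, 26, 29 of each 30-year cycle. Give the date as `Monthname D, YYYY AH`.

Dhu al-Qa'dah 23, 1540 AH

Both dates share Julian Day Number 2494127; in the tabular Islamic calendar that is 23 Dhu al-Qa'dah 1540 AH.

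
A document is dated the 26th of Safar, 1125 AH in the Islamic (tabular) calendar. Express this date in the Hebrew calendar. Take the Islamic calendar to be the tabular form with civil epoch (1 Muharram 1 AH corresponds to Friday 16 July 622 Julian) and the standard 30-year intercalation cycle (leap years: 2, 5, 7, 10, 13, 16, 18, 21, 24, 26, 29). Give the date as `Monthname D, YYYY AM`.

Adar 26, 5473 AM

Both dates share Julian Day Number 2346803; in the Hebrew calendar that is 26 Adar 5473 AM.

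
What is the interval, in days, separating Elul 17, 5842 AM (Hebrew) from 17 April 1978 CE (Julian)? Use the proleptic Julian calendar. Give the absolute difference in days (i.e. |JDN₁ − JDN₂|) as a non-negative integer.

First date → JDN 2481749; second date → JDN 2443629.
The interval is |2481749 − 2443629| = 38120 days.

38120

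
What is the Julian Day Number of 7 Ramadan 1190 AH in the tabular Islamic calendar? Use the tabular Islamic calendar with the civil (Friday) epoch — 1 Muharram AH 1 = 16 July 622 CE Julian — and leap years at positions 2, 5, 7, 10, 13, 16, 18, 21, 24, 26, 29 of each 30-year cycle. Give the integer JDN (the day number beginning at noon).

In the Gregorian calendar the same day is 20 October 1776.
JDN 2299161 is 15 October 1582 CE (Gregorian); the target day is +70863 days from there, so JDN = 2370024.

2370024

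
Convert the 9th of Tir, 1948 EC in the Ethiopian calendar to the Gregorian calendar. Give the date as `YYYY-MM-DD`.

Julian Day Number of the source date = 2435491.
Converting JDN 2435491 to the Gregorian calendar gives 18 January 1956 CE.

1956-01-18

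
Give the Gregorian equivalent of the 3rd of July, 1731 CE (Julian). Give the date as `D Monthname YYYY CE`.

At this point the Julian calendar is 11 days behind the Gregorian.
3 July 1731 Julian + 11 days → 14 July 1731 Gregorian.

14 July 1731 CE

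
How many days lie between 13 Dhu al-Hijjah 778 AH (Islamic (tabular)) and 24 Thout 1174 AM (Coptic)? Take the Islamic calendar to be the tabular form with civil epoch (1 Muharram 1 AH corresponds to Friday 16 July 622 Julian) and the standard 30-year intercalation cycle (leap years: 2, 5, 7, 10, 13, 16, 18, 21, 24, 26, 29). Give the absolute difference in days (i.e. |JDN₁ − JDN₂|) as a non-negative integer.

JDN of the first date = 2224120.
JDN of the second date = 2253491.
|2253491 − 2224120| = 29371.

29371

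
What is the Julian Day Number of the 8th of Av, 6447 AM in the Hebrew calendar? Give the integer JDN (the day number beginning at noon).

Equivalently 8 August 2687 (Gregorian).
JDN 2299161 is 15 October 1582 CE (Gregorian); the target day is +403525 days from there, so JDN = 2702686.

2702686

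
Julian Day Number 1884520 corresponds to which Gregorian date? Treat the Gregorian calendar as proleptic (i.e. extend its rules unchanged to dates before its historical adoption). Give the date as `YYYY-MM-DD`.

0447-07-16

Counting from JDN 2299161 = 15 Oct 1582 gives an offset of -414641 days.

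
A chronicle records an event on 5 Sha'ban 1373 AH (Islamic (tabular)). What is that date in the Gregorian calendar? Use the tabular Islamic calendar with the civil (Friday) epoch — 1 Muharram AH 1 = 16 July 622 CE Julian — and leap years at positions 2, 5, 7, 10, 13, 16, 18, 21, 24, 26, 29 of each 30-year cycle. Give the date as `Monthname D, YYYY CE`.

April 9, 1954 CE

Julian Day Number of the source date = 2434842.
Converting JDN 2434842 to the Gregorian calendar gives 9 April 1954 CE.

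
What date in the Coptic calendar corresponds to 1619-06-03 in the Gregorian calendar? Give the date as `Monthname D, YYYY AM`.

Julian Day Number of the source date = 2312541.
Converting JDN 2312541 to the Coptic calendar gives 29 Pashons 1335 AM.

Pashons 29, 1335 AM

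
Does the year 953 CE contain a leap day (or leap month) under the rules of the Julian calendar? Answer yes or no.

953 mod 4 = 1, so it is a common year in the Julian calendar.

no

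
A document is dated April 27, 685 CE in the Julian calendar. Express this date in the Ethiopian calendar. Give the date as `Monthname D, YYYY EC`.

Ginbot 2, 677 EC

Both dates share Julian Day Number 1971371; in the Ethiopian calendar that is 2 Ginbot 677 EC.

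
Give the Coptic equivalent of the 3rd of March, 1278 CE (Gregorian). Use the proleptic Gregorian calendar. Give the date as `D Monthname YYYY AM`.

Both dates share Julian Day Number 2187902; in the Coptic calendar that is 30 Meshir 994 AM.

30 Meshir 994 AM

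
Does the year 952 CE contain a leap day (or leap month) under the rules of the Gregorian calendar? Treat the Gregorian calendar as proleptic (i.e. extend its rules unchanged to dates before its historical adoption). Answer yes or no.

yes

952 is divisible by 4 and not by 100, so it is a leap year.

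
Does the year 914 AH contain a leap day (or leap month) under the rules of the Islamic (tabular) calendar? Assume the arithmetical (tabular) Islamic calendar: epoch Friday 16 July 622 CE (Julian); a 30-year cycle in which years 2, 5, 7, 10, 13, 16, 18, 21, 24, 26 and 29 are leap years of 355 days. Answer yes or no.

Year 914 AH is year 14 of its 30-year cycle; leap positions are 2, 5, 7, 10, 13, 16, 18, 21, 24, 26, 29, so it is a common year (354 days).

no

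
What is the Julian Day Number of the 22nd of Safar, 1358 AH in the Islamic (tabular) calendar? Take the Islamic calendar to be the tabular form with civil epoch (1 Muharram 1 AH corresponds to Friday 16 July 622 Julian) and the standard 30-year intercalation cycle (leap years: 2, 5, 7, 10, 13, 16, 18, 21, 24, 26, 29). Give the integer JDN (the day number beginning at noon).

Equivalently 13 April 1939 (Gregorian).
JDN 2400001 is 17 November 1858 CE (Gregorian), MJD 0; the target day is +29366 days from there, so JDN = 2429367.

2429367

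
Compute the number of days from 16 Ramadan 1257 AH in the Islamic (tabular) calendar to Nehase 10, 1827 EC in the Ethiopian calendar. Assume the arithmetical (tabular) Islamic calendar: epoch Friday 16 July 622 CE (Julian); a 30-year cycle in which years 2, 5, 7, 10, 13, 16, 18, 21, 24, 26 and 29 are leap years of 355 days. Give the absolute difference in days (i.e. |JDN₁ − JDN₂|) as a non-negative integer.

2270

First date → JDN 2393776; second date → JDN 2391506.
The interval is |2393776 − 2391506| = 2270 days.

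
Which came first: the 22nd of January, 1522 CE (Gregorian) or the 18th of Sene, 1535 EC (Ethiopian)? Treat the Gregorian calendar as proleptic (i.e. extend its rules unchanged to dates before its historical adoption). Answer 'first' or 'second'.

First date → JDN 2276980; second date → JDN 2284801.
JDN 2276980 < JDN 2284801, so the first date is earlier.

first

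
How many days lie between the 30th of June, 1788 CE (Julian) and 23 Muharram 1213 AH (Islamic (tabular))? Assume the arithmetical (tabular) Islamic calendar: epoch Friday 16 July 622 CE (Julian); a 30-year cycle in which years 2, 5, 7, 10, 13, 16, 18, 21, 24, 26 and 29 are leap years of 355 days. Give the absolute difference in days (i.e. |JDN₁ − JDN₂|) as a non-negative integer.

JDN of the first date = 2374306.
JDN of the second date = 2377954.
|2377954 − 2374306| = 3648.

3648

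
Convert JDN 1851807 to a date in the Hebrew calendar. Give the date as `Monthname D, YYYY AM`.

The proleptic Gregorian equivalent of JDN 1851807 is 22 December 357.
In the Hebrew calendar that day is Tevet 22, 4118 AM.

Tevet 22, 4118 AM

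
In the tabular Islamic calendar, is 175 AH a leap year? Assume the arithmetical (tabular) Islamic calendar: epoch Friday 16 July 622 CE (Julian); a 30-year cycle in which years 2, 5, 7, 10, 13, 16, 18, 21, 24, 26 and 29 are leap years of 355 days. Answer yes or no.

Year 175 AH is year 25 of its 30-year cycle; leap positions are 2, 5, 7, 10, 13, 16, 18, 21, 24, 26, 29, so it is a common year (354 days).

no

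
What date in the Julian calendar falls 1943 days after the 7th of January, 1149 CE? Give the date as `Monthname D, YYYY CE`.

May 4, 1154 CE

Counting 1943 days forward from JDN 2140737 reaches JDN 2142680, which is May 4, 1154 CE.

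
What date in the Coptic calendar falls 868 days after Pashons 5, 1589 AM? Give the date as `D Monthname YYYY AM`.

JDN of Pashons 5, 1589 AM = 2405291.
2405291 + 868 = 2406159.
JDN 2406159 in the Coptic calendar is 17 Thout 1592 AM.

17 Thout 1592 AM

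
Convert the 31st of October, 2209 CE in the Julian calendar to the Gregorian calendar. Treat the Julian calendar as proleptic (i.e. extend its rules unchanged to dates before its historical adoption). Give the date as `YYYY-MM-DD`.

2209-11-15

At this point the Julian calendar is 15 days behind the Gregorian.
31 October 2209 Julian + 15 days → 15 November 2209 Gregorian.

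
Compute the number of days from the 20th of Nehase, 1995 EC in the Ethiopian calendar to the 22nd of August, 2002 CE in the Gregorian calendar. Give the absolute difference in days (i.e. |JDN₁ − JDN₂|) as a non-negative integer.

369

JDN of the first date = 2452878.
JDN of the second date = 2452509.
|2452509 − 2452878| = 369.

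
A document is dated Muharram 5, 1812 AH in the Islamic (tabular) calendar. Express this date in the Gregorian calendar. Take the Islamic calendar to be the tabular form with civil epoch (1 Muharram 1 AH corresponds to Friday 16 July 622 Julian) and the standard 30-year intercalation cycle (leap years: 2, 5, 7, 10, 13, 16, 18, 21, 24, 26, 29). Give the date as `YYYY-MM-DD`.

2379-08-19

Both dates share Julian Day Number 2590202; in the Gregorian calendar that is 19 August 2379 CE.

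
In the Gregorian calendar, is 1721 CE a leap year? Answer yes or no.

no

1721 is not divisible by 4, so it is a common year.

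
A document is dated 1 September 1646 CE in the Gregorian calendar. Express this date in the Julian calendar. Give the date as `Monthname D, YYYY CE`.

At this point the Julian calendar is 10 days behind the Gregorian.
1 September 1646 Gregorian − 10 days → 22 August 1646 Julian.

August 22, 1646 CE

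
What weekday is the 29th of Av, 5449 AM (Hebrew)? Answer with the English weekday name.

Monday

In the Gregorian calendar this is 15 August 1689 (JDN 2338182).
JDN 2338182 mod 7 = 0, and JDN 0 was a Monday, so this is a Monday.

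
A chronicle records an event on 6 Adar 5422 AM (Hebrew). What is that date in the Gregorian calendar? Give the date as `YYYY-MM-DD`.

1662-02-25

Both dates share Julian Day Number 2328149; in the Gregorian calendar that is 25 February 1662 CE.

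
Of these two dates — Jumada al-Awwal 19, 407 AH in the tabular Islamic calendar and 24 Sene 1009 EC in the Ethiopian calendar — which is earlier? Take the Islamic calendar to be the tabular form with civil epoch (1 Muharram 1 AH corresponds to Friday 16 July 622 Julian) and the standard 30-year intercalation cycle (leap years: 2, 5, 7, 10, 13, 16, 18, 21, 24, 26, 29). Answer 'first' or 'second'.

The two dates have Julian Day Numbers 2092449 and 2092686 respectively.
Since 2092449 < 2092686, the first date comes first.

first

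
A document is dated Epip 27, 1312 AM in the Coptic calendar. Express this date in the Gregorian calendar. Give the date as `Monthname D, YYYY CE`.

Julian Day Number of the source date = 2304199.
Converting JDN 2304199 to the Gregorian calendar gives 31 July 1596 CE.

July 31, 1596 CE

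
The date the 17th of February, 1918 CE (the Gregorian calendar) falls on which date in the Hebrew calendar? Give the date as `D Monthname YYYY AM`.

5 Adar 5678 AM

Julian Day Number of the source date = 2421642.
Converting JDN 2421642 to the Hebrew calendar gives 5 Adar 5678 AM.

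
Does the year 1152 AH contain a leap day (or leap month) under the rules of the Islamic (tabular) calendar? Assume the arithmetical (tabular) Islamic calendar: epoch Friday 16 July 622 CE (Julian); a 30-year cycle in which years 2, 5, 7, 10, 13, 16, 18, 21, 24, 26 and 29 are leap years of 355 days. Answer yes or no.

no

Year 1152 AH is year 12 of its 30-year cycle; leap positions are 2, 5, 7, 10, 13, 16, 18, 21, 24, 26, 29, so it is a common year (354 days).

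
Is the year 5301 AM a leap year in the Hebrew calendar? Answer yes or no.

Hebrew year 5301 is year 19 of its 19-year Metonic cycle; leap years are at positions 3, 6, 8, 11, 14, 17, 19, so it is a leap year (13 months).

yes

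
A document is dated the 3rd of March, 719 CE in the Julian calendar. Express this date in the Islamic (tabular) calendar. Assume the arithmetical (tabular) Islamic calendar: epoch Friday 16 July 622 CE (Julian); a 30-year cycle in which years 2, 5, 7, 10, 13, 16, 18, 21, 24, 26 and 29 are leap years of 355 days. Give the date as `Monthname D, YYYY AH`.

Sha'ban 6, 100 AH

Julian Day Number of the source date = 1983734.
Converting JDN 1983734 to the tabular Islamic calendar gives 6 Sha'ban 100 AH.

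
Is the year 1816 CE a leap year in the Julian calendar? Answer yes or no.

yes

1816 mod 4 = 0, so it is a leap year in the Julian calendar.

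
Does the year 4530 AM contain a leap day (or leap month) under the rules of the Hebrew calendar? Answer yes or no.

yes

Hebrew year 4530 is year 8 of its 19-year Metonic cycle; leap years are at positions 3, 6, 8, 11, 14, 17, 19, so it is a leap year (13 months).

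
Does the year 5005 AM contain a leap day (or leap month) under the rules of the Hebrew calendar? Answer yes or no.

yes

Hebrew year 5005 is year 8 of its 19-year Metonic cycle; leap years are at positions 3, 6, 8, 11, 14, 17, 19, so it is a leap year (13 months).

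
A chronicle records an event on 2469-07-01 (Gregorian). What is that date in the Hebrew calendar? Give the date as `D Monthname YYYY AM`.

21 Tammuz 6229 AM

Julian Day Number of the source date = 2623026.
Converting JDN 2623026 to the Hebrew calendar gives 21 Tammuz 6229 AM.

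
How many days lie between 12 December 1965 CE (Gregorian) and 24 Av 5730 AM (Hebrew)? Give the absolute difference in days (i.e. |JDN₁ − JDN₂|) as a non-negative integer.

First date → JDN 2439107; second date → JDN 2440825.
The interval is |2439107 − 2440825| = 1718 days.

1718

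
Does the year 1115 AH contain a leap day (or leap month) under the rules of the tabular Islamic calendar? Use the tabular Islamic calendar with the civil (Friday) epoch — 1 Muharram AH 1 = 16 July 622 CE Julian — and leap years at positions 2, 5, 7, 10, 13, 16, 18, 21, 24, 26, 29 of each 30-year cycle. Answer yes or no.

yes

Year 1115 AH is year 5 of its 30-year cycle; leap positions are 2, 5, 7, 10, 13, 16, 18, 21, 24, 26, 29, so it is a leap year (355 days).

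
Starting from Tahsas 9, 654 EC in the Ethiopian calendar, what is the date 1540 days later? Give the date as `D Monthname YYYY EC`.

Counting 1540 days forward from JDN 1962827 reaches JDN 1964367, which is 28 Yekatit 658 EC.

28 Yekatit 658 EC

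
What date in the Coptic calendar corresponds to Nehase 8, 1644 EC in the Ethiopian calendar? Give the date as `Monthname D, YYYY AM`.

Both dates share Julian Day Number 2324664; in the Coptic calendar that is 8 Mesori 1368 AM.

Mesori 8, 1368 AM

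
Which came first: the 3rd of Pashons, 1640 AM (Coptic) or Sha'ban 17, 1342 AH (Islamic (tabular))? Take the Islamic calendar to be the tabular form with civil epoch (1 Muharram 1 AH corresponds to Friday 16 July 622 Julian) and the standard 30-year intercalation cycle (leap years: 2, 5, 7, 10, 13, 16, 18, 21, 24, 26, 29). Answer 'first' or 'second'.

First date → JDN 2423917; second date → JDN 2423869.
JDN 2423869 < JDN 2423917, so the second date is earlier.

second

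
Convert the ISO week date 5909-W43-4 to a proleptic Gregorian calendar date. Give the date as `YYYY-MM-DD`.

ISO week 1 of 5909 is the week containing the first Thursday of 5909.
Week 43, day 4 (Thursday) lands on 5909-10-28.

5909-10-28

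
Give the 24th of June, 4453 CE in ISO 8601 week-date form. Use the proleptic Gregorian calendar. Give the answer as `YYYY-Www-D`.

The weekday is Tuesday (ISO weekday 2).
That Tuesday belongs to ISO week 26 of ISO year 4453.

4453-W26-2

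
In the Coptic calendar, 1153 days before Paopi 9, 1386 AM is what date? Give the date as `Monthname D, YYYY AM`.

Counting 1153 days back from JDN 2330939 reaches JDN 2329786, which is Mesori 17, 1382 AM.

Mesori 17, 1382 AM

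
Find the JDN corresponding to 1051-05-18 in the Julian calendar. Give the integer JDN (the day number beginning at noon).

In the proleptic Gregorian calendar the same day is 24 May 1051.
JDN 2299161 is 15 October 1582 CE (Gregorian); the target day is −194088 days from there, so JDN = 2105073.

2105073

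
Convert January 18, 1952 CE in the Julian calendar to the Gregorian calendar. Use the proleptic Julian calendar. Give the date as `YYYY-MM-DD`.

At this point the Julian calendar is 13 days behind the Gregorian.
18 January 1952 Julian + 13 days → 31 January 1952 Gregorian.

1952-01-31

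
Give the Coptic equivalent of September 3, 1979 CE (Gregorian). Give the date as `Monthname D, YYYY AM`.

Mesori 28, 1695 AM

Julian Day Number of the source date = 2444120.
Converting JDN 2444120 to the Coptic calendar gives 28 Mesori 1695 AM.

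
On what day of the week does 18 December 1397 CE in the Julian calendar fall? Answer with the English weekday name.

This is JDN 2231664 (26 December 1397 Gregorian).
JDN 2231664 mod 7 = 1, and JDN 0 was a Monday, so this is a Tuesday.

Tuesday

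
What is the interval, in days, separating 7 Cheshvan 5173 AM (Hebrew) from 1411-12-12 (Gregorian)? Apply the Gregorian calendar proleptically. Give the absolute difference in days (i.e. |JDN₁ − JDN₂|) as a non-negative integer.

316

First date → JDN 2237078; second date → JDN 2236762.
The interval is |2237078 − 2236762| = 316 days.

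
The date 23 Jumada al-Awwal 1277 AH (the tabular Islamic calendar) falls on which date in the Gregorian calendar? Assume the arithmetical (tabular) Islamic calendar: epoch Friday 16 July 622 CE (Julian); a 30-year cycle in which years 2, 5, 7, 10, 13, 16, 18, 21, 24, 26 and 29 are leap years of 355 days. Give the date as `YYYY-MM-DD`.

1860-12-07

Both dates share Julian Day Number 2400752; in the Gregorian calendar that is 7 December 1860 CE.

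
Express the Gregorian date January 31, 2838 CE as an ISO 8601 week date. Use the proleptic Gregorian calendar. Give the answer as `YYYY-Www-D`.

The weekday is Sunday (ISO weekday 7).
That Sunday belongs to ISO week 4 of ISO year 2838.

2838-W04-7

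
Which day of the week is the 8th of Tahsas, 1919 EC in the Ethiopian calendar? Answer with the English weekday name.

Friday

This is JDN 2424867 (17 December 1926 Gregorian).
2424867 ≡ 4 (mod 7); counting from Monday = 0 gives Friday.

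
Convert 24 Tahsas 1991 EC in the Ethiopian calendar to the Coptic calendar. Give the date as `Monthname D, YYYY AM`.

The source date corresponds to 2 January 1999 in the Gregorian calendar (JDN 2451181).
That day falls on 24 Koiak 1715 AM in the Coptic calendar.

Koiak 24, 1715 AM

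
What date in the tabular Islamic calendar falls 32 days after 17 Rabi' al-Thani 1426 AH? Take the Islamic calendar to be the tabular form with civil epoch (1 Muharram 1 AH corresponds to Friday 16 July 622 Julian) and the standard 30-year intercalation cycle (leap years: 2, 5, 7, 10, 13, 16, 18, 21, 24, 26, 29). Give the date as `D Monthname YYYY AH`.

20 Jumada al-Awwal 1426 AH

Counting 32 days forward from JDN 2453517 reaches JDN 2453549, which is 20 Jumada al-Awwal 1426 AH.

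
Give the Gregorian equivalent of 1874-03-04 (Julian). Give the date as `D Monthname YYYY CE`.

16 March 1874 CE

The Julian–Gregorian offset here is 12 days (Julian trailing).
4 March 1874 Julian + 12 days → 16 March 1874 Gregorian.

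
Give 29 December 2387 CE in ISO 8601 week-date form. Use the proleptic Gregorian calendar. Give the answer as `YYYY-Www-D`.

The weekday is Tuesday (ISO weekday 2).
That Tuesday belongs to ISO week 53 of ISO year 2387.

2387-W53-2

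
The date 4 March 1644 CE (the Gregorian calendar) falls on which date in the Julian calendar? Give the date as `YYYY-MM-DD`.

1644-02-23

The Julian–Gregorian offset here is 10 days (Julian trailing).
4 March 1644 Gregorian − 10 days → 23 February 1644 Julian.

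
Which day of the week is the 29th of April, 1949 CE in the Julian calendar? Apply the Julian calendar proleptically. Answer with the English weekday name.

In the Gregorian calendar this is 12 May 1949 (JDN 2433049).
Since JDN mod 7 = 3 (0 = Monday), the day is Thursday.

Thursday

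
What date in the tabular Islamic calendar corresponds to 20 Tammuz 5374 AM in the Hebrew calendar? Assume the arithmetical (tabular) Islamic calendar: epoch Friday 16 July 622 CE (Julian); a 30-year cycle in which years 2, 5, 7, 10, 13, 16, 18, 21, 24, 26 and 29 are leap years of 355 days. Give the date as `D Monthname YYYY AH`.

19 Jumada al-Awwal 1023 AH

Julian Day Number of the source date = 2310739.
Converting JDN 2310739 to the tabular Islamic calendar gives 19 Jumada al-Awwal 1023 AH.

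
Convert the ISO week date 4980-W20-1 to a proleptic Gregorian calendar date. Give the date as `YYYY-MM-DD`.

ISO week 1 of 4980 is the week containing the first Thursday of 4980.
Week 20, day 1 (Monday) lands on 4980-05-15.

4980-05-15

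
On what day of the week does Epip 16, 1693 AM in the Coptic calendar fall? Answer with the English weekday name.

Saturday

In the Gregorian calendar this is 23 July 1977 (JDN 2443348).
JDN 2443348 mod 7 = 5, and JDN 0 was a Monday, so this is a Saturday.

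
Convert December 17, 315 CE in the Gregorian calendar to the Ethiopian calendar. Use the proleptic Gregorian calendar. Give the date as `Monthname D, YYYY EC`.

Julian Day Number of the source date = 1836461.
Converting JDN 1836461 to the Ethiopian calendar gives 19 Tahsas 308 EC.

Tahsas 19, 308 EC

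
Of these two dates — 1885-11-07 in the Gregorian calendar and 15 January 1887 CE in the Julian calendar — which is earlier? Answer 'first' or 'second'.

first

First date → JDN 2409853; second date → JDN 2410299.
JDN 2409853 < JDN 2410299, so the first date is earlier.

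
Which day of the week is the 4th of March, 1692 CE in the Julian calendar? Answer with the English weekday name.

Friday

In the Gregorian calendar this is 14 March 1692 (JDN 2339124).
Since JDN mod 7 = 4 (0 = Monday), the day is Friday.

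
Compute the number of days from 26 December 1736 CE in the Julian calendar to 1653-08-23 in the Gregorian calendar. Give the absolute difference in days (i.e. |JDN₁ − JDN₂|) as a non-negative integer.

First date → JDN 2355492; second date → JDN 2325041.
The interval is |2355492 − 2325041| = 30451 days.

30451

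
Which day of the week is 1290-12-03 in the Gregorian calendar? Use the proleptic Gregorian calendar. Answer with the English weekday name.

Sunday

Since JDN mod 7 = 6 (0 = Monday), the day is Sunday.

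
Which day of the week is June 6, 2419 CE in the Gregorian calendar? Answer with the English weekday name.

JDN 2604738 mod 7 = 3, and JDN 0 was a Monday, so this is a Thursday.

Thursday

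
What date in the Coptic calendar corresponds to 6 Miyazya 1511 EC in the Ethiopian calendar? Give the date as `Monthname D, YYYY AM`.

Julian Day Number of the source date = 2275963.
Converting JDN 2275963 to the Coptic calendar gives 6 Parmouti 1235 AM.

Parmouti 6, 1235 AM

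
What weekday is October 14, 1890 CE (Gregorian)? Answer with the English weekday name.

Tuesday

2411655 ≡ 1 (mod 7); counting from Monday = 0 gives Tuesday.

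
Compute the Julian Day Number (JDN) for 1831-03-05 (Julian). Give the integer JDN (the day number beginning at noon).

2389894

Equivalently 17 March 1831 (Gregorian).
JDN 2299161 is 15 October 1582 CE (Gregorian); the target day is +90733 days from there, so JDN = 2389894.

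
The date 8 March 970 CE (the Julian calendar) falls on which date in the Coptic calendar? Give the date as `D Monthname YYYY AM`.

Julian Day Number of the source date = 2075417.
Converting JDN 2075417 to the Coptic calendar gives 12 Paremhat 686 AM.

12 Paremhat 686 AM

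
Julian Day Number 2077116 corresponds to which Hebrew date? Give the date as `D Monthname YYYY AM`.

JDN 2077116 is 6 November 974 in the proleptic Gregorian calendar.
In the Hebrew calendar that day is 14 Cheshvan 4735 AM.

14 Cheshvan 4735 AM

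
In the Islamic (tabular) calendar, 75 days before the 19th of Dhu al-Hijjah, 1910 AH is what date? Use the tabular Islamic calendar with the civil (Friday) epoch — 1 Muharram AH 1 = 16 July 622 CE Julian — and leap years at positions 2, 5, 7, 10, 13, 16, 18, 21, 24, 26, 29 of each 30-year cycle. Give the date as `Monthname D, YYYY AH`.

JDN of the 19th of Dhu al-Hijjah, 1910 AH = 2625269.
2625269 − 75 = 2625194.
JDN 2625194 in the tabular Islamic calendar is Shawwal 3, 1910 AH.

Shawwal 3, 1910 AH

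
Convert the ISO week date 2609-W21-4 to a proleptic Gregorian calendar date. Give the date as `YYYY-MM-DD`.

ISO week 1 of 2609 is the week containing the first Thursday of 2609.
Week 21, day 4 (Thursday) lands on 2609-05-25.

2609-05-25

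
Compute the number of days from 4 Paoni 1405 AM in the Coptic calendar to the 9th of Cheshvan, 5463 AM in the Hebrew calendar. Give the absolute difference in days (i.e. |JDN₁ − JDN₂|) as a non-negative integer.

4892

JDN of the first date = 2338114.
JDN of the second date = 2343006.
|2343006 − 2338114| = 4892.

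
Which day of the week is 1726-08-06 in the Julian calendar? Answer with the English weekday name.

In the Gregorian calendar this is 17 August 1726 (JDN 2351697).
2351697 ≡ 5 (mod 7); counting from Monday = 0 gives Saturday.

Saturday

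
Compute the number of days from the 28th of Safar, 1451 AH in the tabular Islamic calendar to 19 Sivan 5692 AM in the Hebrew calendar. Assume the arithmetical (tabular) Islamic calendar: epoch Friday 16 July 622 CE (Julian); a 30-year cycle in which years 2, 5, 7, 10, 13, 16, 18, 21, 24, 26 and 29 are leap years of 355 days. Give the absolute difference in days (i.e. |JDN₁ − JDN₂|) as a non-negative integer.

First date → JDN 2462329; second date → JDN 2426882.
The interval is |2462329 − 2426882| = 35447 days.

35447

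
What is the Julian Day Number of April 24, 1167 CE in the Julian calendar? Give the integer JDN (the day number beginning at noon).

2147418

Equivalently 1 May 1167 (proleptic Gregorian).
JDN 2299161 is 15 October 1582 CE (Gregorian); the target day is −151743 days from there, so JDN = 2147418.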